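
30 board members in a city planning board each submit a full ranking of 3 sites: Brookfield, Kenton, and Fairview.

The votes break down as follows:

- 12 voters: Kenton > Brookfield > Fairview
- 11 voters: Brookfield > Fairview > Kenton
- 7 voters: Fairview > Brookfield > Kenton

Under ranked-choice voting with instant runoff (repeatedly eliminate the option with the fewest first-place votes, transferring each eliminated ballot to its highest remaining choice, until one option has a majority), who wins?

Brookfield

Round 1: Kenton 12, Brookfield 11, Fairview 7. Fairview has the fewest and is eliminated.
Round 2: Brookfield 18, Kenton 12. Brookfield has a majority.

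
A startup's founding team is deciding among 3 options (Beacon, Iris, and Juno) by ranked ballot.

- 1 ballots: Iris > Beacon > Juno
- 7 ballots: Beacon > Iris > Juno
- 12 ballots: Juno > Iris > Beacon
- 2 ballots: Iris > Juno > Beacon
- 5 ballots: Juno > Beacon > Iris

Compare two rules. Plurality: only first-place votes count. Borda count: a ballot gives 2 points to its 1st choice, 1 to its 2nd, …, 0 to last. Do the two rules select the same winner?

Yes

Plurality first-place counts: Beacon 7, Iris 3, Juno 17 → Juno.
Borda totals: Beacon 20, Iris 25, Juno 36 → Juno.
The two rules agree on Juno.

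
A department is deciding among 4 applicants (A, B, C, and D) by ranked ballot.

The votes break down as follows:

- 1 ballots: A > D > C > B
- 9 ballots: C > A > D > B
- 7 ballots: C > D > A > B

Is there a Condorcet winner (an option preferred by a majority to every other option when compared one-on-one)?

Yes

Head-to-head results (17 voters total):
A vs B: A wins 17–0.
A vs C: C wins 16–1.
A vs D: A wins 10–7.
B vs C: C wins 17–0.
B vs D: D wins 17–0.
C vs D: C wins 16–1.
C beats each rival — A (16–1), B (17–0), D (16–1) — so C is the Condorcet winner.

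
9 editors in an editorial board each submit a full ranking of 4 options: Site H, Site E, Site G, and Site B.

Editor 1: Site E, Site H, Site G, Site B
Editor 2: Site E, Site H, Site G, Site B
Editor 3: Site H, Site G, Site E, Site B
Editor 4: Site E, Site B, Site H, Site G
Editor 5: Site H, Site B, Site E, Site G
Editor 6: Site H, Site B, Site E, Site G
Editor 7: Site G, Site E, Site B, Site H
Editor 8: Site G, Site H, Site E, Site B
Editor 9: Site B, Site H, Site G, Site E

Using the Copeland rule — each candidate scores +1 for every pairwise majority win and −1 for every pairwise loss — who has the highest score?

Pairwise results:
  Site H vs Site E: Site H wins 5–4.
  Site H vs Site G: Site H wins 7–2.
  Site H vs Site B: Site H wins 6–3.
  Site E vs Site G: Site E wins 5–4.
  Site E vs Site B: Site E wins 6–3.
  Site G vs Site B: Site G wins 5–4.
Copeland scores (wins − losses):
  Site H: 3 − 0 = 3
  Site E: 2 − 1 = 1
  Site G: 1 − 2 = -1
  Site B: 0 − 3 = -3
Site H has the best Copeland score.

Site H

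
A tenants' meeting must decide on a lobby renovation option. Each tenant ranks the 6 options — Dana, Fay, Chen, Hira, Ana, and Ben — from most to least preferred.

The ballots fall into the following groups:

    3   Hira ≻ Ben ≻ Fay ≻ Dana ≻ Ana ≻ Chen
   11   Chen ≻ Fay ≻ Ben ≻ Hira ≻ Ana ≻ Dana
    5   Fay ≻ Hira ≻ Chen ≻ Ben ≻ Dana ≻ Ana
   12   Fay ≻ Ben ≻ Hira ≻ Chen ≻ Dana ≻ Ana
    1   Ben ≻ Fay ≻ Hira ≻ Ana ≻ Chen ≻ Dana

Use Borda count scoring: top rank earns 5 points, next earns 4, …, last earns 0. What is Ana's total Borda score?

Borda scores:
  Dana: 3·2 + 11·0 + 5·1 + 12·1 + 0 = 23
  Fay: 3·3 + 11·4 + 5·5 + 12·5 + 4 = 142
  Chen: 3·0 + 11·5 + 5·3 + 12·2 + 1 = 95
  Hira: 3·5 + 11·2 + 5·4 + 12·3 + 3 = 96
  Ana: 3·1 + 11·1 + 5·0 + 12·0 + 2 = 16
  Ben: 3·4 + 11·3 + 5·2 + 12·4 + 5 = 108

16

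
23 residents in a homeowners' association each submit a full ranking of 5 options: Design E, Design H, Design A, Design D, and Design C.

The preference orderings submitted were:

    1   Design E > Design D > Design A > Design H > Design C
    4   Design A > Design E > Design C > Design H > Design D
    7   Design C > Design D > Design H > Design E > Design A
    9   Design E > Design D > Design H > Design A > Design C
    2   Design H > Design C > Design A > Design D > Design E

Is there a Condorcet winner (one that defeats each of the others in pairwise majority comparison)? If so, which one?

Head-to-head results (23 voters total):
Design E vs Design H: Design E wins 14–9.
Design E vs Design A: Design E wins 17–6.
Design E vs Design D: Design E wins 14–9.
Design E vs Design C: Design E wins 14–9.
Design H vs Design A: Design H wins 18–5.
Design H vs Design D: Design D wins 17–6.
Design H vs Design C: Design H wins 12–11.
Design A vs Design D: Design D wins 17–6.
Design A vs Design C: Design A wins 14–9.
Design D vs Design C: Design C wins 13–10.
Design E beats each rival — Design H (14–9), Design A (17–6), Design D (14–9), Design C (14–9) — so Design E is the Condorcet winner.

Design E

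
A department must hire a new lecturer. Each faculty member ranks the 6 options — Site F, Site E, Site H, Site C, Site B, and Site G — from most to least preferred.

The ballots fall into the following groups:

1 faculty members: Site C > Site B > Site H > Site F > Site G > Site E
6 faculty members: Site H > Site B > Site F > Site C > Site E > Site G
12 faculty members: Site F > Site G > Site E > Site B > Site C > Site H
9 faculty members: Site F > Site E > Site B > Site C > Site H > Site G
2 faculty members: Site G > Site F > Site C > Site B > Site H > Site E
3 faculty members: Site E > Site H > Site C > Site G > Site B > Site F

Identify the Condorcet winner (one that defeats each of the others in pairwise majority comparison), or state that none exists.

Head-to-head results (33 voters total):
Site F vs Site E: Site F wins 30–3.
Site F vs Site H: Site F wins 23–10.
Site F vs Site C: Site F wins 29–4.
Site F vs Site B: Site F wins 23–10.
Site F vs Site G: Site F wins 28–5.
Site E vs Site H: Site E wins 24–9.
Site E vs Site C: Site E wins 24–9.
Site E vs Site B: Site E wins 24–9.
Site E vs Site G: Site E wins 18–15.
Site H vs Site C: Site C wins 24–9.
Site H vs Site B: Site B wins 24–9.
Site H vs Site G: Site H wins 19–14.
Site C vs Site B: Site B wins 27–6.
Site C vs Site G: Site C wins 19–14.
Site B vs Site G: Site G wins 17–16.
Site F beats each rival — Site E (30–3), Site H (23–10), Site C (29–4), Site B (23–10), Site G (28–5) — so Site F is the Condorcet winner.

Site F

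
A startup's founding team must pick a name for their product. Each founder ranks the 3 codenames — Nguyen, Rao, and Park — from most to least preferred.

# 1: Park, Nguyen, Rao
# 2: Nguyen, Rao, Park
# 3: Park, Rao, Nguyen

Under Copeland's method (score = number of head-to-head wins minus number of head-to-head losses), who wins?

Pairwise results:
  Nguyen vs Rao: Nguyen wins 2–1.
  Nguyen vs Park: Park wins 2–1.
  Rao vs Park: Park wins 2–1.
Copeland scores (wins − losses):
  Nguyen: 1 − 1 = 0
  Rao: 0 − 2 = -2
  Park: 2 − 0 = 2
Park has the best Copeland score.

Park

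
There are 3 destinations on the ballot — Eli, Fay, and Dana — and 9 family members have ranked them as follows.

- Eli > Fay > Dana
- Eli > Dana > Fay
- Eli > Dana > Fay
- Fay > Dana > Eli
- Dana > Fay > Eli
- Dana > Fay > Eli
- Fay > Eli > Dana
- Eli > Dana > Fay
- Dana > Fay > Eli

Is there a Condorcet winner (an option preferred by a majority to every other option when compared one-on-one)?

Head-to-head results (9 voters total):
Eli vs Fay: Fay wins 5–4.
Eli vs Dana: Eli wins 5–4.
Fay vs Dana: Dana wins 6–3.
No candidate beats all others: Eli beats Dana beats Fay beats Eli, a majority cycle.

No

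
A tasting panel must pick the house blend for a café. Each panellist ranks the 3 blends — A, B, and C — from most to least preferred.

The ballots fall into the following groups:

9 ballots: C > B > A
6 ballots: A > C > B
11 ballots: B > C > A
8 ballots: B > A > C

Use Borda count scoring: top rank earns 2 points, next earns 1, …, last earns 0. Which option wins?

Borda scores:
  A: 9·0 + 6·2 + 11·0 + 8·1 = 20
  B: 9·1 + 6·0 + 11·2 + 8·2 = 47
  C: 9·2 + 6·1 + 11·1 + 8·0 = 35
B has the highest total.

B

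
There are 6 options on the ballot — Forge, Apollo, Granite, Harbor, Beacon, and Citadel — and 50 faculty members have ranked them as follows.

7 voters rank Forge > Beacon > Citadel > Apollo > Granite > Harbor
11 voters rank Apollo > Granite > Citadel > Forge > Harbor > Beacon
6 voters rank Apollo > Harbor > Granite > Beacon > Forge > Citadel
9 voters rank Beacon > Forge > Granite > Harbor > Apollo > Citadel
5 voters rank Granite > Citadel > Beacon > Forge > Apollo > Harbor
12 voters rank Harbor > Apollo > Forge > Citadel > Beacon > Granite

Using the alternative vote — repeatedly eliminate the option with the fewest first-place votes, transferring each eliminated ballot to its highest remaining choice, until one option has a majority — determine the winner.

Apollo

Round 1: Apollo 17, Harbor 12, Beacon 9, Forge 7, Granite 5, Citadel 0. Citadel has the fewest and is eliminated.
Round 2: Apollo 17, Harbor 12, Beacon 9, Forge 7, Granite 5. Granite has the fewest and is eliminated.
Round 3: Apollo 17, Beacon 14, Harbor 12, Forge 7. Forge has the fewest and is eliminated.
Round 4: Beacon 21, Apollo 17, Harbor 12. Harbor has the fewest and is eliminated.
Round 5: Apollo 29, Beacon 21. Apollo has a majority.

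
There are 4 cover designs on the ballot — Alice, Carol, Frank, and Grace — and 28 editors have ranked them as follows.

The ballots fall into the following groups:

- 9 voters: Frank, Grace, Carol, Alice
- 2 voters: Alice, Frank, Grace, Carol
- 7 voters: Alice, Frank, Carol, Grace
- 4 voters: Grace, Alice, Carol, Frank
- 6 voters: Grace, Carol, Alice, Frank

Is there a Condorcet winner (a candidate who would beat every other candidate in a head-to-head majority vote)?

Head-to-head results (28 voters total):
Alice vs Carol: Carol wins 15–13.
Alice vs Frank: Alice wins 19–9.
Alice vs Grace: Grace wins 19–9.
Carol vs Frank: Frank wins 18–10.
Carol vs Grace: Grace wins 21–7.
Frank vs Grace: Frank wins 18–10.
No candidate beats all others: Alice beats Frank beats Carol beats Alice, a majority cycle.

No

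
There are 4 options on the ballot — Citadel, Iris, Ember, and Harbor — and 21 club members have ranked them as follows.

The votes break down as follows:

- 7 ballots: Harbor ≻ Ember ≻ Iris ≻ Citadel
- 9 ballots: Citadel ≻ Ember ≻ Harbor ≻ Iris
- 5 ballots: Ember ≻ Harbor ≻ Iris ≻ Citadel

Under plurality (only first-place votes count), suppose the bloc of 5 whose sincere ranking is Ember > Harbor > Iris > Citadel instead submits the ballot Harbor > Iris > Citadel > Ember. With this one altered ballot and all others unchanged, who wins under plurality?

First-place totals with the altered ballot: Citadel 9, Iris 0, Ember 0, Harbor 12.
The switch changes the winner from Citadel to Harbor.

Harbor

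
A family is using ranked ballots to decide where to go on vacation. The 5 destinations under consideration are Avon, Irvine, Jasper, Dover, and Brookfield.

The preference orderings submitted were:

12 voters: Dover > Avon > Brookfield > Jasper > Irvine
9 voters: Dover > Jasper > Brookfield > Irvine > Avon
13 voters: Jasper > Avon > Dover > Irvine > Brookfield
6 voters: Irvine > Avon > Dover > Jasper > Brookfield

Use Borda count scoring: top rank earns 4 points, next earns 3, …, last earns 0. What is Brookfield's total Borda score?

Borda scores:
  Avon: 12·3 + 9·0 + 13·3 + 6·3 = 93
  Irvine: 12·0 + 9·1 + 13·1 + 6·4 = 46
  Jasper: 12·1 + 9·3 + 13·4 + 6·1 = 97
  Dover: 12·4 + 9·4 + 13·2 + 6·2 = 122
  Brookfield: 12·2 + 9·2 + 13·0 + 6·0 = 42

42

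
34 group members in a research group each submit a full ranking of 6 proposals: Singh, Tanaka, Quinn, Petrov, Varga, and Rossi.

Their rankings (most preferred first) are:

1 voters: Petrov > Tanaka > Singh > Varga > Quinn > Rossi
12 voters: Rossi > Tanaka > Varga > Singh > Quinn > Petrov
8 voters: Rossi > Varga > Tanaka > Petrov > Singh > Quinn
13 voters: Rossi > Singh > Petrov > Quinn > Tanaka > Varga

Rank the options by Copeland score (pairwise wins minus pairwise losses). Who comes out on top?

Rossi

Pairwise results:
  Singh vs Tanaka: Tanaka wins 21–13.
  Singh vs Quinn: Singh wins 34–0.
  Singh vs Petrov: Singh wins 25–9.
  Singh vs Varga: Varga wins 20–14.
  Singh vs Rossi: Rossi wins 33–1.
  Tanaka vs Quinn: Tanaka wins 21–13.
  Tanaka vs Petrov: Tanaka wins 20–14.
  Tanaka vs Varga: Tanaka wins 26–8.
  Tanaka vs Rossi: Rossi wins 33–1.
  Quinn vs Petrov: Petrov wins 22–12.
  Quinn vs Varga: Varga wins 21–13.
  Quinn vs Rossi: Rossi wins 33–1.
  Petrov vs Varga: Varga wins 20–14.
  Petrov vs Rossi: Rossi wins 33–1.
  Varga vs Rossi: Rossi wins 33–1.
Copeland scores (wins − losses):
  Singh: 2 − 3 = -1
  Tanaka: 4 − 1 = 3
  Quinn: 0 − 5 = -5
  Petrov: 1 − 4 = -3
  Varga: 3 − 2 = 1
  Rossi: 5 − 0 = 5
Rossi has the best Copeland score.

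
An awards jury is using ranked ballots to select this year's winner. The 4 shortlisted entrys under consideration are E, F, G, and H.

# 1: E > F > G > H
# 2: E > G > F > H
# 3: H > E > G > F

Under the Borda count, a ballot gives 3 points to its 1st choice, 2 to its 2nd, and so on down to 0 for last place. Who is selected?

E

Borda scores:
  E: 3 + 3 + 2 = 8
  F: 2 + 1 + 0 = 3
  G: 1 + 2 + 1 = 4
  H: 0 + 0 + 3 = 3
E has the highest total.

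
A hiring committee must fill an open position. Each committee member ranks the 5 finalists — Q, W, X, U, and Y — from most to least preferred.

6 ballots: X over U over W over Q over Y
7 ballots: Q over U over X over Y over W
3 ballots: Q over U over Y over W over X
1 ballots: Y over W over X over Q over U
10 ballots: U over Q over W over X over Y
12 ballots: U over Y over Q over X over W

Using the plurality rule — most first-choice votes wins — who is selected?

First-place vote totals:
  Q: 10
  W: 0
  X: 6
  U: 22
  Y: 1
U has the most first-place votes.

U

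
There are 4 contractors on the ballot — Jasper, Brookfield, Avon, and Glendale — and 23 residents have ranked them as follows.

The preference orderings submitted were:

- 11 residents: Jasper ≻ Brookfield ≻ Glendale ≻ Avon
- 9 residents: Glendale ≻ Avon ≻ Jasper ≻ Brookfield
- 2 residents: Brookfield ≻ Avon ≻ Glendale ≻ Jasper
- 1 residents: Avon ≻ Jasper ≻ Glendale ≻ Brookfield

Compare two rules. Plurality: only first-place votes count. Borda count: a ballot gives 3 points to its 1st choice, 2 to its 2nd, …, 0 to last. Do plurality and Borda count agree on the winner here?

Yes

Plurality first-place counts: Jasper 11, Brookfield 2, Avon 1, Glendale 9 → Jasper.
Borda totals: Jasper 44, Brookfield 28, Avon 25, Glendale 41 → Jasper.
The two rules agree on Jasper.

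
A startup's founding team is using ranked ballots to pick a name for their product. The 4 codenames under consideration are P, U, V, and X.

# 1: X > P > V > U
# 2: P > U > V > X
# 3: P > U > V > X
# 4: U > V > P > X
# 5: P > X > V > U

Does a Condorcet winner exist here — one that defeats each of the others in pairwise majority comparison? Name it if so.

P

Head-to-head results (5 voters total):
P vs U: P wins 4–1.
P vs V: P wins 4–1.
P vs X: P wins 4–1.
U vs V: U wins 3–2.
U vs X: U wins 3–2.
V vs X: V wins 3–2.
P beats each rival — U (4–1), V (4–1), X (4–1) — so P is the Condorcet winner.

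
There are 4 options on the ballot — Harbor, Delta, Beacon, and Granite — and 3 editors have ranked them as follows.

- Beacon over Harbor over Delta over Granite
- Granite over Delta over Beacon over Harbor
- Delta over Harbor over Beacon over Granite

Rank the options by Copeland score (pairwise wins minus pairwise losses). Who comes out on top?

Pairwise results:
  Harbor vs Delta: Delta wins 2–1.
  Harbor vs Beacon: Beacon wins 2–1.
  Harbor vs Granite: Harbor wins 2–1.
  Delta vs Beacon: Delta wins 2–1.
  Delta vs Granite: Delta wins 2–1.
  Beacon vs Granite: Beacon wins 2–1.
Copeland scores (wins − losses):
  Harbor: 1 − 2 = -1
  Delta: 3 − 0 = 3
  Beacon: 2 − 1 = 1
  Granite: 0 − 3 = -3
Delta has the best Copeland score.

Delta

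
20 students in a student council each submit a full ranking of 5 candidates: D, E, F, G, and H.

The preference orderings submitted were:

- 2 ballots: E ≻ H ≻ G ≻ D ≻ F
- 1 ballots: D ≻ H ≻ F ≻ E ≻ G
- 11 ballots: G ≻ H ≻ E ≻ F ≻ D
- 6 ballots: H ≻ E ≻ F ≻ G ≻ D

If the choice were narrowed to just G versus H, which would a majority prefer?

Ballots ranking G above H: 11.
Ballots ranking H above G: 2+1+6 = 9.
G wins the head-to-head, 11–9.

G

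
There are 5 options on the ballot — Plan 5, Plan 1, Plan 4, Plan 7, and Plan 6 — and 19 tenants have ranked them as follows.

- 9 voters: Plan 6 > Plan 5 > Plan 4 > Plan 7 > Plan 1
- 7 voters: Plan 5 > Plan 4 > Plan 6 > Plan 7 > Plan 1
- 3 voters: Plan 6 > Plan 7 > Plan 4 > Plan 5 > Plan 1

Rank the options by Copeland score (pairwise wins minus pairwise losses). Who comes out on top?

Pairwise results:
  Plan 5 vs Plan 1: Plan 5 wins 19–0.
  Plan 5 vs Plan 4: Plan 5 wins 16–3.
  Plan 5 vs Plan 7: Plan 5 wins 16–3.
  Plan 5 vs Plan 6: Plan 6 wins 12–7.
  Plan 1 vs Plan 4: Plan 4 wins 19–0.
  Plan 1 vs Plan 7: Plan 7 wins 19–0.
  Plan 1 vs Plan 6: Plan 6 wins 19–0.
  Plan 4 vs Plan 7: Plan 4 wins 16–3.
  Plan 4 vs Plan 6: Plan 6 wins 12–7.
  Plan 7 vs Plan 6: Plan 6 wins 19–0.
Copeland scores (wins − losses):
  Plan 5: 3 − 1 = 2
  Plan 1: 0 − 4 = -4
  Plan 4: 2 − 2 = 0
  Plan 7: 1 − 3 = -2
  Plan 6: 4 − 0 = 4
Plan 6 has the best Copeland score.

Plan 6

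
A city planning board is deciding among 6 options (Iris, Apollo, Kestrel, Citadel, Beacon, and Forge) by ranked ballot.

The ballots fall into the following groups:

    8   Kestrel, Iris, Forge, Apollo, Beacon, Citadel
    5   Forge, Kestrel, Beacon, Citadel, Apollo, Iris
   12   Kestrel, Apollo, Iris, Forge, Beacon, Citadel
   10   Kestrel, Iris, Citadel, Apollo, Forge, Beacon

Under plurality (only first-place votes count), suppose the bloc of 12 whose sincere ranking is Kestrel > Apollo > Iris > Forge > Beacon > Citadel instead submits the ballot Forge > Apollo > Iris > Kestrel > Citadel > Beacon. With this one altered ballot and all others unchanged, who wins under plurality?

Kestrel

First-place totals with the altered ballot: Iris 0, Apollo 0, Kestrel 18, Citadel 0, Beacon 0, Forge 17.
The winner is unchanged: still Kestrel.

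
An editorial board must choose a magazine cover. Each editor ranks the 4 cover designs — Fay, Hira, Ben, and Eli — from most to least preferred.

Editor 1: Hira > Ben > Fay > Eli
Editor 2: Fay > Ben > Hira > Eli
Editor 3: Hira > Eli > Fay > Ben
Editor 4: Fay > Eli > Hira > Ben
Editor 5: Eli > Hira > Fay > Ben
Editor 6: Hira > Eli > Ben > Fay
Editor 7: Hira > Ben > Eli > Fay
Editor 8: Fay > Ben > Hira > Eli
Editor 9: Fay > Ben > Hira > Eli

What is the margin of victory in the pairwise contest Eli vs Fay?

1

Ballots ranking Eli above Fay: 4.
Ballots ranking Fay above Eli: 5.
Fay wins 5–4, a margin of 1.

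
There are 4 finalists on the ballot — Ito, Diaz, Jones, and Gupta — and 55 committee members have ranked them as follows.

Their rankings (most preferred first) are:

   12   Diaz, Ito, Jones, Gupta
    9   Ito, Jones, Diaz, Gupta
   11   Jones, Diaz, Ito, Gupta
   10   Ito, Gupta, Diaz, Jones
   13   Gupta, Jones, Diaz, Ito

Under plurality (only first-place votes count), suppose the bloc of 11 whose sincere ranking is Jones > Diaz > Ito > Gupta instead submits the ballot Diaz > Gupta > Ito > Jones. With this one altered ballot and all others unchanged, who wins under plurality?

First-place totals with the altered ballot: Ito 19, Diaz 23, Jones 0, Gupta 13.
The switch changes the winner from Ito to Diaz.

Diaz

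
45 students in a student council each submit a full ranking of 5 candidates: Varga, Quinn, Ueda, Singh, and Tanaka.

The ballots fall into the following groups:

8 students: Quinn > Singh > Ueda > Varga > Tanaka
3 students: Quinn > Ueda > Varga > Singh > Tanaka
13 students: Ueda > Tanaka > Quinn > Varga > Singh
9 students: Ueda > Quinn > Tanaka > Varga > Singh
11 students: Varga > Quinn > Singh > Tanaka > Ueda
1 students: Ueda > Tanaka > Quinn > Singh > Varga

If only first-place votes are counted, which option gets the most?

Ueda

First-place vote totals:
  Varga: 11
  Quinn: 11
  Ueda: 23
  Singh: 0
  Tanaka: 0
Ueda has the most first-place votes.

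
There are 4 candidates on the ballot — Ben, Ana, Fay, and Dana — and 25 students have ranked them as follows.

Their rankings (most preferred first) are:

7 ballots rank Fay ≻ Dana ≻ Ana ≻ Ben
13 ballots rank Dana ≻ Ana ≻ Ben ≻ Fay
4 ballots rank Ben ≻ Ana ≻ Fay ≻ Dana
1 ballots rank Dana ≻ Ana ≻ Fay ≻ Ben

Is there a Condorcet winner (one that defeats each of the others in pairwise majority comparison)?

Head-to-head results (25 voters total):
Ben vs Ana: Ana wins 21–4.
Ben vs Fay: Ben wins 17–8.
Ben vs Dana: Dana wins 21–4.
Ana vs Fay: Ana wins 18–7.
Ana vs Dana: Dana wins 21–4.
Fay vs Dana: Dana wins 14–11.
Dana beats each rival — Ben (21–4), Ana (21–4), Fay (14–11) — so Dana is the Condorcet winner.

Yes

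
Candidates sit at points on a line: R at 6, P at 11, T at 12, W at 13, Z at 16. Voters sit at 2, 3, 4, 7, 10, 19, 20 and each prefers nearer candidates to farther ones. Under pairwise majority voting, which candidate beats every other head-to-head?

R

With single-peaked preferences on a line, the Condorcet winner is the candidate closest to the median voter.
The median voter (position 7) is closest to R at 6.
Check: R vs W — voters closer to R: 4 of 7.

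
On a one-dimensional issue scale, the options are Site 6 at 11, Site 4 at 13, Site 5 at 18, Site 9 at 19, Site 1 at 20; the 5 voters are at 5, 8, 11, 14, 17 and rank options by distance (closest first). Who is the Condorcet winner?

With single-peaked preferences on a line, the Condorcet winner is the candidate closest to the median voter.
The median voter (position 11) is closest to Site 6 at 11.
Check: Site 6 vs Site 5 — voters closer to Site 6: 4 of 5.

Site 6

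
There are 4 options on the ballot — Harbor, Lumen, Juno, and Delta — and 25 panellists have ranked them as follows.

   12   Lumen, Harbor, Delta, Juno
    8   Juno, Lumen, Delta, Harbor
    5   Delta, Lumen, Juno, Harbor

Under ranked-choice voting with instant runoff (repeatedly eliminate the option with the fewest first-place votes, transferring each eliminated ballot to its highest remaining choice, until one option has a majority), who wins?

Lumen

Round 1: Lumen 12, Juno 8, Delta 5, Harbor 0. Harbor has the fewest and is eliminated.
Round 2: Lumen 12, Juno 8, Delta 5. Delta has the fewest and is eliminated.
Round 3: Lumen 17, Juno 8. Lumen has a majority.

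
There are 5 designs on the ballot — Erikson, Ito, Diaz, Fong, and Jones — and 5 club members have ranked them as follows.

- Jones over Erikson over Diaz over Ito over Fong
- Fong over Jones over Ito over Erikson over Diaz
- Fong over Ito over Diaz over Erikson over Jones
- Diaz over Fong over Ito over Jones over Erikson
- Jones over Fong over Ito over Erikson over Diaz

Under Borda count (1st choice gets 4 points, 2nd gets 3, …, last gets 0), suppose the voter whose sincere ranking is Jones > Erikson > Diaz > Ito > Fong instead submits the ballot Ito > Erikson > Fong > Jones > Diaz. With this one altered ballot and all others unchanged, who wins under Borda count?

Borda totals with the altered ballot: Erikson 6, Ito 13, Diaz 6, Fong 16, Jones 9.
The winner is unchanged: still Fong.

Fong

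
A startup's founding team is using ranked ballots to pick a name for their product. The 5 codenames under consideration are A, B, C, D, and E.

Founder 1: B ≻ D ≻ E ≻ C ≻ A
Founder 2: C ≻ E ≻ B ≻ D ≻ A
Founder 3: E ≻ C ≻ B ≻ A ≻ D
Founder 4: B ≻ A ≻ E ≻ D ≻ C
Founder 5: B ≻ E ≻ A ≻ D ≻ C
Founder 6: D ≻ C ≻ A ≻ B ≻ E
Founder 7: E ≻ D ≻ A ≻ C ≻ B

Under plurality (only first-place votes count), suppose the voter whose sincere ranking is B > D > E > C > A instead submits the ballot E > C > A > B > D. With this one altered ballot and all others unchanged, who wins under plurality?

E

First-place totals with the altered ballot: A 0, B 2, C 1, D 1, E 3.
The switch changes the winner from B to E.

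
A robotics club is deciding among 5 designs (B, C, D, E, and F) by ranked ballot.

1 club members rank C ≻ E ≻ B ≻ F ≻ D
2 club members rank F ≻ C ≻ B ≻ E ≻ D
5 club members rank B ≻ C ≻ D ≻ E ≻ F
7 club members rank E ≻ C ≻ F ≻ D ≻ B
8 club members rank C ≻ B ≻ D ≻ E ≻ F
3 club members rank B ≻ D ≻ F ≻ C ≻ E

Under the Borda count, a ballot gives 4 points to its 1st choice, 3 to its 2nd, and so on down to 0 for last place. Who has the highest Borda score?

Borda scores:
  B: 2 + 2·2 + 5·4 + 7·0 + 8·3 + 3·4 = 62
  C: 4 + 2·3 + 5·3 + 7·3 + 8·4 + 3·1 = 81
  D: 0 + 2·0 + 5·2 + 7·1 + 8·2 + 3·3 = 42
  E: 3 + 2·1 + 5·1 + 7·4 + 8·1 + 3·0 = 46
  F: 1 + 2·4 + 5·0 + 7·2 + 8·0 + 3·2 = 29
C has the highest total.

C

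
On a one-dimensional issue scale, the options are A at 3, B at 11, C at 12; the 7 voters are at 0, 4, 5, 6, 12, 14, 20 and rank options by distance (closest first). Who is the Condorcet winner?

A

With single-peaked preferences on a line, the Condorcet winner is the candidate closest to the median voter.
The median voter (position 6) is closest to A at 3.
Check: A vs B — voters closer to A: 4 of 7.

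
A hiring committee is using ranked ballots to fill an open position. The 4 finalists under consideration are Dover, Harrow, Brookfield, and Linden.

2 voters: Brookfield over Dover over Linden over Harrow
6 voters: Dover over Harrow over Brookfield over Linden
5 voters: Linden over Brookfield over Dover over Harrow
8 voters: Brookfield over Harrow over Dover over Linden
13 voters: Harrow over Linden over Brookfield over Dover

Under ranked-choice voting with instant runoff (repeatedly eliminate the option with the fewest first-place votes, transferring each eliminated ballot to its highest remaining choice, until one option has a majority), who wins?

Round 1: Harrow 13, Brookfield 10, Dover 6, Linden 5. Linden has the fewest and is eliminated.
Round 2: Brookfield 15, Harrow 13, Dover 6. Dover has the fewest and is eliminated.
Round 3: Harrow 19, Brookfield 15. Harrow has a majority.

Harrow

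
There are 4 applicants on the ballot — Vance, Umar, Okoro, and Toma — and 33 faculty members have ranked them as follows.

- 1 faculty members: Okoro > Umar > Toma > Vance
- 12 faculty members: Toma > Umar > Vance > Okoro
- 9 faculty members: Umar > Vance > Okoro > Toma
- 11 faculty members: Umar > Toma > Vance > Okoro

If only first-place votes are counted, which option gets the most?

Umar

First-place vote totals:
  Vance: 0
  Umar: 20
  Okoro: 1
  Toma: 12
Umar has the most first-place votes.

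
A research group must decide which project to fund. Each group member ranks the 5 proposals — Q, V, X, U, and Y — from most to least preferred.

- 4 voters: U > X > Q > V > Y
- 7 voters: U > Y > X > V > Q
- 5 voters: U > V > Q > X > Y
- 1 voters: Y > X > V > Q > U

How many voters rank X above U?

1

Ballots ranking X above U: 1.
Ballots ranking U above X: 4+7+5 = 16.
So 1 of 17 voters prefer X to U.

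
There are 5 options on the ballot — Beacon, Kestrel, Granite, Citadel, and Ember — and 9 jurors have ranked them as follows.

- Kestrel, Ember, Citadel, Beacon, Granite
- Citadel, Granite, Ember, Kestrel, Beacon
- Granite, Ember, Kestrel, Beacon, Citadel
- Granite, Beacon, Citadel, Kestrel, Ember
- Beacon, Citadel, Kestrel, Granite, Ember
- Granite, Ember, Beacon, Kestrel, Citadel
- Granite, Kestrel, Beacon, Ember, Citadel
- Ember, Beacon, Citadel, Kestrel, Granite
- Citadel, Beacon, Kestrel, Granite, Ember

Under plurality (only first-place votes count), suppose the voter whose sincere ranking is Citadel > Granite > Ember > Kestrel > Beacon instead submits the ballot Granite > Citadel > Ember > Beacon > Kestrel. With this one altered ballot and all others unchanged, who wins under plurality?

First-place totals with the altered ballot: Beacon 1, Kestrel 1, Granite 5, Citadel 1, Ember 1.
The winner is unchanged: still Granite.

Granite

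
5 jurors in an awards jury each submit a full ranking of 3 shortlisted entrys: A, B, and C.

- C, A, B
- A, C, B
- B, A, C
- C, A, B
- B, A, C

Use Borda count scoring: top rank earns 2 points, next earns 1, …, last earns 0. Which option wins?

A

Borda scores:
  A: 1 + 2 + 1 + 1 + 1 = 6
  B: 0 + 0 + 2 + 0 + 2 = 4
  C: 2 + 1 + 0 + 2 + 0 = 5
A has the highest total.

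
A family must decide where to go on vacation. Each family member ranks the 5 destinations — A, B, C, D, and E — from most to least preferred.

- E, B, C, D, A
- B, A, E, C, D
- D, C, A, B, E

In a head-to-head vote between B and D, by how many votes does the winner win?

1

Ballots ranking B above D: 2.
Ballots ranking D above B: 1.
B wins 2–1, a margin of 1.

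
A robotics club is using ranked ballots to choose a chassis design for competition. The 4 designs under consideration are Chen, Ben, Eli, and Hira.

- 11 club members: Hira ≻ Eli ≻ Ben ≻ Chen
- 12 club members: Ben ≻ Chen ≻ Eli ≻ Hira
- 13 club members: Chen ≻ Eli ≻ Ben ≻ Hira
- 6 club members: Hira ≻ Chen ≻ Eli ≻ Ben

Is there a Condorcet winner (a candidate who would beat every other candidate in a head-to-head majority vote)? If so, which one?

Head-to-head results (42 voters total):
Chen vs Ben: Ben wins 23–19.
Chen vs Eli: Chen wins 31–11.
Chen vs Hira: Chen wins 25–17.
Ben vs Eli: Eli wins 30–12.
Ben vs Hira: Ben wins 25–17.
Eli vs Hira: Eli wins 25–17.
No candidate beats all others: Chen beats Eli beats Ben beats Chen, a majority cycle.

No Condorcet winner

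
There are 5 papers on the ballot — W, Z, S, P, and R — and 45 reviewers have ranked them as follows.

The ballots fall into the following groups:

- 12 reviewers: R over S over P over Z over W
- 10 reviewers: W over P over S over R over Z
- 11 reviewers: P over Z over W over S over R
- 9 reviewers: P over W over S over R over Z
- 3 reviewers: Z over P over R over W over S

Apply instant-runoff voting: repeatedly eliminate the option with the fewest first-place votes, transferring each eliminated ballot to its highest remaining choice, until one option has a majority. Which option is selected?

Round 1: P 20, R 12, W 10, Z 3, S 0. S has the fewest and is eliminated.
Round 2: P 20, R 12, W 10, Z 3. Z has the fewest and is eliminated.
Round 3: P 23, R 12, W 10. P has a majority.

P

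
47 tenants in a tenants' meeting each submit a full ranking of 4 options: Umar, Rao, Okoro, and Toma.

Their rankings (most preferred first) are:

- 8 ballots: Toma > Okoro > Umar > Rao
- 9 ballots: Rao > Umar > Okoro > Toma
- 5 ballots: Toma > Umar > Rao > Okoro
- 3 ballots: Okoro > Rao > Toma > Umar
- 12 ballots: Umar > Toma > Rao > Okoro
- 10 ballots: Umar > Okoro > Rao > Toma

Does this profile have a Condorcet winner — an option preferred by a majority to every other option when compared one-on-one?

Yes

Head-to-head results (47 voters total):
Umar vs Rao: Umar wins 35–12.
Umar vs Okoro: Umar wins 36–11.
Umar vs Toma: Umar wins 31–16.
Rao vs Okoro: Rao wins 26–21.
Rao vs Toma: Toma wins 25–22.
Okoro vs Toma: Toma wins 25–22.
Umar beats each rival — Rao (35–12), Okoro (36–11), Toma (31–16) — so Umar is the Condorcet winner.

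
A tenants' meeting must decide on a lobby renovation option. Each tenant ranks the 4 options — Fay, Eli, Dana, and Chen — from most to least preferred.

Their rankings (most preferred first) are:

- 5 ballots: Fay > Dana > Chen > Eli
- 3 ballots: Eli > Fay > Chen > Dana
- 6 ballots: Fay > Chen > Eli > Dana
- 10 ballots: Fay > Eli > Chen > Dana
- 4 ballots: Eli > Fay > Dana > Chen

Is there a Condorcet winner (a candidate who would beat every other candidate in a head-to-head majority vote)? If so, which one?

Fay

Head-to-head results (28 voters total):
Fay vs Eli: Fay wins 21–7.
Fay vs Dana: Fay wins 28–0.
Fay vs Chen: Fay wins 28–0.
Eli vs Dana: Eli wins 23–5.
Eli vs Chen: Eli wins 17–11.
Dana vs Chen: Chen wins 19–9.
Fay beats each rival — Eli (21–7), Dana (28–0), Chen (28–0) — so Fay is the Condorcet winner.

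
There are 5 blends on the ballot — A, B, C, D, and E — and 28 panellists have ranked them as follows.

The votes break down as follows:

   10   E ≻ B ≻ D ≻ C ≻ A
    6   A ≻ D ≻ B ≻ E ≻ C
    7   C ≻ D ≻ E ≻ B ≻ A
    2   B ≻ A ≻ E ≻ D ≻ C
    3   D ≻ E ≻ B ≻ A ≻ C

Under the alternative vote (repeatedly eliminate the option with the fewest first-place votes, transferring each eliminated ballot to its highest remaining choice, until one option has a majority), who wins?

E

Round 1: E 10, C 7, A 6, D 3, B 2. B has the fewest and is eliminated.
Round 2: E 10, A 8, C 7, D 3. D has the fewest and is eliminated.
Round 3: E 13, A 8, C 7. C has the fewest and is eliminated.
Round 4: E 20, A 8. E has a majority.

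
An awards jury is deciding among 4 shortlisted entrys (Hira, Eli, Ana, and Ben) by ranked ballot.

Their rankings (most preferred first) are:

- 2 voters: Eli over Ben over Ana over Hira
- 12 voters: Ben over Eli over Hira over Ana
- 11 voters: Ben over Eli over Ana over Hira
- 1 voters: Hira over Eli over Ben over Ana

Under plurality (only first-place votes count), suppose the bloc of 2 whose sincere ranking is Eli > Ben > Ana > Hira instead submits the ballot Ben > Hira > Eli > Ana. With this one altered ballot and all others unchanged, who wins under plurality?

Ben

First-place totals with the altered ballot: Hira 1, Eli 0, Ana 0, Ben 25.
The winner is unchanged: still Ben.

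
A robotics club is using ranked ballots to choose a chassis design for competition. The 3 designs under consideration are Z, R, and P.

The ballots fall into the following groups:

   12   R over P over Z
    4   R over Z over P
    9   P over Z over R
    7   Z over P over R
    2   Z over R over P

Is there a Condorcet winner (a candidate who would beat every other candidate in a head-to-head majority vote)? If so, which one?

No Condorcet winner

Head-to-head results (34 voters total):
Z vs R: Z wins 18–16.
Z vs P: P wins 21–13.
R vs P: R wins 18–16.
No candidate beats all others: Z beats R beats P beats Z, a majority cycle.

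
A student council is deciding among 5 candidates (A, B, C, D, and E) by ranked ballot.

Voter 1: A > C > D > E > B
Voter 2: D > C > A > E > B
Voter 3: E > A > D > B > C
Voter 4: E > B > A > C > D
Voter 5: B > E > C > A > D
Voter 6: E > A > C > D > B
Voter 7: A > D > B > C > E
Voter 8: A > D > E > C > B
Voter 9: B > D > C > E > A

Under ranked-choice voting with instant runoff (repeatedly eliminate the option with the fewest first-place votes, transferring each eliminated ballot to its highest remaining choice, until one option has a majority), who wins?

E

Round 1: A 3, E 3, B 2, D 1, C 0. C has the fewest and is eliminated.
Round 2: A 3, E 3, B 2, D 1. D has the fewest and is eliminated.
Round 3: A 4, E 3, B 2. B has the fewest and is eliminated.
Round 4: E 5, A 4. E has a majority.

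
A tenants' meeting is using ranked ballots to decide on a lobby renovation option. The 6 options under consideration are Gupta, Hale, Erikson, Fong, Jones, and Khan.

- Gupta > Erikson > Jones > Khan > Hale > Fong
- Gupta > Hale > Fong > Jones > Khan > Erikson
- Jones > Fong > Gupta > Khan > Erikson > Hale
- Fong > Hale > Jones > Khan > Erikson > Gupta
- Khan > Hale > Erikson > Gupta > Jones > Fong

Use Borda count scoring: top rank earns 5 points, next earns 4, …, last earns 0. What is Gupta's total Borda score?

Borda scores:
  Gupta: 5 + 5 + 3 + 0 + 2 = 15
  Hale: 1 + 4 + 0 + 4 + 4 = 13
  Erikson: 4 + 0 + 1 + 1 + 3 = 9
  Fong: 0 + 3 + 4 + 5 + 0 = 12
  Jones: 3 + 2 + 5 + 3 + 1 = 14
  Khan: 2 + 1 + 2 + 2 + 5 = 12

15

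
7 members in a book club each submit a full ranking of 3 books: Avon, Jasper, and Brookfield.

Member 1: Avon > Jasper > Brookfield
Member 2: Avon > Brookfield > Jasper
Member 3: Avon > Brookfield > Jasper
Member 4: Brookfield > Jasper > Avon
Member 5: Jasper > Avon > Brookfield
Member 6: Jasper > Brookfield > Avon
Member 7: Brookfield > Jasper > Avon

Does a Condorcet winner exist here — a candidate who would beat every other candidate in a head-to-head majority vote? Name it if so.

There is no Condorcet winner

Head-to-head results (7 voters total):
Avon vs Jasper: Jasper wins 4–3.
Avon vs Brookfield: Avon wins 4–3.
Jasper vs Brookfield: Brookfield wins 4–3.
No candidate beats all others: Avon beats Brookfield beats Jasper beats Avon, a majority cycle.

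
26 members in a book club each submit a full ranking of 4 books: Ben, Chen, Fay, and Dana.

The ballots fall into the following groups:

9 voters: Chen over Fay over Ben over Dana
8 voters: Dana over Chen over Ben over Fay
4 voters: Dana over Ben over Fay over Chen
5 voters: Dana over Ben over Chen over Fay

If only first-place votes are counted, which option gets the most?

First-place vote totals:
  Ben: 0
  Chen: 9
  Fay: 0
  Dana: 17
Dana has the most first-place votes.

Dana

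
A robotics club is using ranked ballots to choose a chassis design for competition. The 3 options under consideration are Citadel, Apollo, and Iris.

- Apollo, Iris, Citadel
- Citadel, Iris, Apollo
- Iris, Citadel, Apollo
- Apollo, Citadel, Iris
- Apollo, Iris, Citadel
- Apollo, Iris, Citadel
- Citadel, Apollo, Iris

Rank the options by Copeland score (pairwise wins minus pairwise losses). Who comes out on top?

Apollo

Pairwise results:
  Citadel vs Apollo: Apollo wins 4–3.
  Citadel vs Iris: Iris wins 4–3.
  Apollo vs Iris: Apollo wins 5–2.
Copeland scores (wins − losses):
  Citadel: 0 − 2 = -2
  Apollo: 2 − 0 = 2
  Iris: 1 − 1 = 0
Apollo has the best Copeland score.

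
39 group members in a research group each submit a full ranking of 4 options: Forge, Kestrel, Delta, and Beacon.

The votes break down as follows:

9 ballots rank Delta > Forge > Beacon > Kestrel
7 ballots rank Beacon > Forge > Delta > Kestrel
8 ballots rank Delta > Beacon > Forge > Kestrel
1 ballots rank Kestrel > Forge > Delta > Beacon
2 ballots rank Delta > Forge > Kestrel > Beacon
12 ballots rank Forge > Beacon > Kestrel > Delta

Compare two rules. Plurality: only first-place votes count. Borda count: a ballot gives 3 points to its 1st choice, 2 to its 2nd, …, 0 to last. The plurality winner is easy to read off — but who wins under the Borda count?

Forge

Plurality first-place counts: Forge 12, Kestrel 1, Delta 19, Beacon 7 → Delta.
Borda totals: Forge 82, Kestrel 17, Delta 65, Beacon 70 → Forge.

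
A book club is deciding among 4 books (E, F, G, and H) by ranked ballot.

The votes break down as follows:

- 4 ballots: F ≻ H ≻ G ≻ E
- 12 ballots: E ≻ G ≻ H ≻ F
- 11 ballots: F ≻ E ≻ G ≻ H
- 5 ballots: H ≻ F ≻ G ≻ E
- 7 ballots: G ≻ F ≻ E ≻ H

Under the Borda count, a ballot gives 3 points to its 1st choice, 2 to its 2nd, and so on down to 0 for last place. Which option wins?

Borda scores:
  E: 4·0 + 12·3 + 11·2 + 5·0 + 7·1 = 65
  F: 4·3 + 12·0 + 11·3 + 5·2 + 7·2 = 69
  G: 4·1 + 12·2 + 11·1 + 5·1 + 7·3 = 65
  H: 4·2 + 12·1 + 11·0 + 5·3 + 7·0 = 35
F has the highest total.

F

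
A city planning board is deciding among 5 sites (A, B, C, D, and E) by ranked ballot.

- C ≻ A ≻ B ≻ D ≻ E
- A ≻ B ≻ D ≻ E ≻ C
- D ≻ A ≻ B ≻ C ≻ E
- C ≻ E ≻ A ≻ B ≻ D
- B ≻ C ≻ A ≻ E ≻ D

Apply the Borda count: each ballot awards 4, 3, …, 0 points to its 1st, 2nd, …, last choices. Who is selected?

Borda scores:
  A: 3 + 4 + 3 + 2 + 2 = 14
  B: 2 + 3 + 2 + 1 + 4 = 12
  C: 4 + 0 + 1 + 4 + 3 = 12
  D: 1 + 2 + 4 + 0 + 0 = 7
  E: 0 + 1 + 0 + 3 + 1 = 5
A has the highest total.

A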